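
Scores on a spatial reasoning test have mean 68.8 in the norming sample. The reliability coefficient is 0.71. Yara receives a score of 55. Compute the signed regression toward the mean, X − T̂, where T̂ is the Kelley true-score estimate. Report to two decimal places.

Regress the observed score toward the mean by the unreliability: T̂ = 0.71·55 + 0.29·68.8 = 39.05 + 19.952 = 59.0020.
X − T̂ = 55 − 59.002 = -4.002 → -4.00

-4.00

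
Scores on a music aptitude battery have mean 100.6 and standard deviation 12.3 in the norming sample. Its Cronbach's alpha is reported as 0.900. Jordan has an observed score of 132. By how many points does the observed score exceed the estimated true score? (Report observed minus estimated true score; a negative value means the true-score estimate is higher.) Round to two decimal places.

Regress the observed score toward the mean by the unreliability: T̂ = 0.900·132 + 0.100·100.6 = 118.800 + 10.0600 = 128.8600.
X − T̂ = 132 − 128.860 = 3.140 → 3.14

3.14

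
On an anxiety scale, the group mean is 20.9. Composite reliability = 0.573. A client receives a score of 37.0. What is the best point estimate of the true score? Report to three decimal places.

30.125

Regress the observed score toward the mean by the unreliability: T̂ = 0.573·37.0 + 0.427·20.9 = 21.2010 + 8.9243 = 30.1253.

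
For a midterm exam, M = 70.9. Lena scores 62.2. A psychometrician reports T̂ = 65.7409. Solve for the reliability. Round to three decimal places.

T̂ = ρX + (1 − ρ)μ  ⇒  T̂ − μ = ρ(X − μ)
ρ = (T̂ − μ)/(X − μ) = (65.7409 − 70.9) / (62.2 − 70.9) = -5.1591 / -8.7 = 0.59300

0.593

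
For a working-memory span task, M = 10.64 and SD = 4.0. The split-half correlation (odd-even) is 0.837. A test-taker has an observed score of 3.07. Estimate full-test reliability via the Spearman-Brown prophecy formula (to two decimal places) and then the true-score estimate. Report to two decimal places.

Spearman-Brown: ρ = 2r/(1 + r) = 2(0.837)/(1 + 0.837) = 1.6740/1.837 = 0.9113 → 0.91
T̂ = ρX + (1 − ρ)μ
  = 0.91 × 3.07 + 0.09 × 10.64
  = 2.7937 + 0.9576
  = 3.751
  ≈ 3.75

3.75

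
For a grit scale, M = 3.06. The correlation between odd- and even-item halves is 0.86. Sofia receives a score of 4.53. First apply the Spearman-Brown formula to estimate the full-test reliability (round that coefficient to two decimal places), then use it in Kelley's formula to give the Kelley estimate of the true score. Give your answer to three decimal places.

Spearman-Brown: ρ = 2r/(1 + r) = 2(0.86)/(1 + 0.86) = 1.720/1.86 = 0.9247 → 0.92
T̂ = ρX + (1 − ρ)μ
  = 0.92 × 4.53 + 0.08 × 3.06
  = 4.1676 + 0.2448
  = 4.4124
  ≈ 4.412

4.412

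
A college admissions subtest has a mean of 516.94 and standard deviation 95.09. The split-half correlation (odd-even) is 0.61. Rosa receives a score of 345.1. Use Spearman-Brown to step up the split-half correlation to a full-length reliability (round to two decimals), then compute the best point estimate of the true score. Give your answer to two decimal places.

Spearman-Brown: ρ = 2r/(1 + r) = 2(0.61)/(1 + 0.61) = 1.220/1.61 = 0.7578 → 0.76
Kelley's formula gives T̂ = 0.76·345.1 + 0.24·516.94 = 262.276 + 124.0656 = 386.342.

386.34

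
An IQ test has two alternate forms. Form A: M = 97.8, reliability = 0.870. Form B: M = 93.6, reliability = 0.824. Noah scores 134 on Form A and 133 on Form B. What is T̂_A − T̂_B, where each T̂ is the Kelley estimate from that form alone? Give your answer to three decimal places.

3.228

T̂_A = 0.870(134) + 0.130(97.8) = 129.29400
T̂_B = 0.824(133) + 0.176(93.6) = 126.06560
T̂_A − T̂_B = 3.22840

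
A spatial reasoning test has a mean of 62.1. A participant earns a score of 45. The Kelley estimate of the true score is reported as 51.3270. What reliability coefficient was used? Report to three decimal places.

T̂ = ρX + (1 − ρ)μ  ⇒  T̂ − μ = ρ(X − μ)
ρ = (T̂ − μ)/(X − μ) = (51.3270 − 62.1) / (45 − 62.1) = -10.7730 / -17.1 = 0.63000

0.630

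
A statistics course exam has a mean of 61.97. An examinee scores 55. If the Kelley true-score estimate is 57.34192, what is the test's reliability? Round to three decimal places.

0.664

T̂ = ρX + (1 − ρ)μ  ⇒  T̂ − μ = ρ(X − μ)
ρ = (T̂ − μ)/(X − μ) = (57.34192 − 61.97) / (55 − 61.97) = -4.62808 / -6.97 = 0.66400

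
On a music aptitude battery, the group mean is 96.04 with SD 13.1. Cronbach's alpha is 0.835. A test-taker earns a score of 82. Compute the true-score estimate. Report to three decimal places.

T̂ = 0.835(82) + 0.165(96.04) = 68.470 + 15.84660 = 84.3166 → 84.317

84.317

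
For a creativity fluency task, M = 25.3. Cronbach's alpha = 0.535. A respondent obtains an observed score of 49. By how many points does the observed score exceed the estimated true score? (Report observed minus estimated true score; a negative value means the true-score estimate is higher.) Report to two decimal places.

11.02

Weight the observed score by reliability and the mean by (1 − reliability): T̂ = 0.535·49 + 0.465·25.3 = 26.215 + 11.7645 = 37.9795.
X − T̂ = 49 − 37.980 = 11.020 → 11.02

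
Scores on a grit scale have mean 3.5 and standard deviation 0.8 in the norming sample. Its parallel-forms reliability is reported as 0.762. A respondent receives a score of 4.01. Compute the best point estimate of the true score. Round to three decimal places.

3.889

T̂ = 0.762(4.01) + 0.238(3.5) = 3.05562 + 0.8330 = 3.8886 → 3.889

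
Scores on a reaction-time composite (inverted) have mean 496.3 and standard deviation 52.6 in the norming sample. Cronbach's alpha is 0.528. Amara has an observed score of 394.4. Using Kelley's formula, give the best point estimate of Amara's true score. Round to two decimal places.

442.50

Weight the observed score by reliability and the mean by (1 − reliability): T̂ = 0.528·394.4 + 0.472·496.3 = 208.2432 + 234.2536 = 442.497.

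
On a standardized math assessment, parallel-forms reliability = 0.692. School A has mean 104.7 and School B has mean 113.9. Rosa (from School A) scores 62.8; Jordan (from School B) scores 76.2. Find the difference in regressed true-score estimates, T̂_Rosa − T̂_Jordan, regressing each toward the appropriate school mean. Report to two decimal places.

T̂_Rosa = 0.692(62.8) + 0.308(104.7) = 75.7052
T̂_Jordan = 0.692(76.2) + 0.308(113.9) = 87.8116
Difference = 75.7052 − 87.8116 = -12.1064

-12.11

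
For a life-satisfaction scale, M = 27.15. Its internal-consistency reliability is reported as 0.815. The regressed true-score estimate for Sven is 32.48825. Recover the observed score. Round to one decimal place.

T̂ = ρX + (1 − ρ)μ  ⇒  X = (T̂ − (1 − ρ)μ) / ρ
X = (32.48825 − 0.185 × 27.15) / 0.815 = (32.48825 − 5.02275) / 0.815 = 27.46550 / 0.815 = 33.700

33.7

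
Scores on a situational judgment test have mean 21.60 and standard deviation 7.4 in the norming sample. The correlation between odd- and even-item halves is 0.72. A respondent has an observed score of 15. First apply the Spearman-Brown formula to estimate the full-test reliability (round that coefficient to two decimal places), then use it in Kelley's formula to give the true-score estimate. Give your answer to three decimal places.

16.056

Spearman-Brown: ρ = 2r/(1 + r) = 2(0.72)/(1 + 0.72) = 1.440/1.72 = 0.8372 → 0.84
T̂ = ρX + (1 − ρ)μ
  = 0.84 × 15 + 0.16 × 21.60
  = 12.60 + 3.4560
  = 16.0560
  ≈ 16.056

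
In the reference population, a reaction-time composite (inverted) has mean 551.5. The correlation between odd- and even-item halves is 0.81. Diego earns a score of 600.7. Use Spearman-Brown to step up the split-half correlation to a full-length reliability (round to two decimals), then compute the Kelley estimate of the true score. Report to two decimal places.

Spearman-Brown: ρ = 2r/(1 + r) = 2(0.81)/(1 + 0.81) = 1.620/1.81 = 0.8950 → 0.90
T̂ = ρX + (1 − ρ)μ
  = 0.90 × 600.7 + 0.10 × 551.5
  = 540.630 + 55.150
  = 595.780
  ≈ 595.78

595.78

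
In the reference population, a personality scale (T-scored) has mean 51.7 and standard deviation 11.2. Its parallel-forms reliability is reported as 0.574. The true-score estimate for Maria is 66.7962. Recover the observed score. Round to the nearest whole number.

T̂ = ρX + (1 − ρ)μ  ⇒  X = (T̂ − (1 − ρ)μ) / ρ
X = (66.7962 − 0.426 × 51.7) / 0.574 = (66.7962 − 22.0242) / 0.574 = 44.7720 / 0.574 = 78.00

78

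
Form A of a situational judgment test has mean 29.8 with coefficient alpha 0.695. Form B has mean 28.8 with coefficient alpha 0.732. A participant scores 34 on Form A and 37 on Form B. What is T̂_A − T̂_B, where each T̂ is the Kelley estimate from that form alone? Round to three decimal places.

-2.083

T̂_A = 0.695(34) + 0.305(29.8) = 32.71900
T̂_B = 0.732(37) + 0.268(28.8) = 34.80240
T̂_A − T̂_B = -2.08340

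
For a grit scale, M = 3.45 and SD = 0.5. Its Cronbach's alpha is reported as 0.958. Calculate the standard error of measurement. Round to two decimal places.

0.10

SEM = SD · √(1 − ρ) = 0.5 × √0.042 = 0.5 × 0.2049 = 0.102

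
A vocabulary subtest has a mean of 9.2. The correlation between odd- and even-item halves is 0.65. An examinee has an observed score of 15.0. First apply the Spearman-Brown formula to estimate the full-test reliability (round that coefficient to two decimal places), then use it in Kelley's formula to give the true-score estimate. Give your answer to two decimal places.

Spearman-Brown: ρ = 2r/(1 + r) = 2(0.65)/(1 + 0.65) = 1.300/1.65 = 0.7879 → 0.79
T̂ = 0.79(15.0) + 0.21(9.2) = 11.850 + 1.932 = 13.782 → 13.78

13.78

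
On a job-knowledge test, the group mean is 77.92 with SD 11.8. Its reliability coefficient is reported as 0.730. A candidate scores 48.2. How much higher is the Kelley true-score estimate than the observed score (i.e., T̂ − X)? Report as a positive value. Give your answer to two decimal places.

T̂ = ρX + (1 − ρ)μ
  = 0.730 × 48.2 + 0.270 × 77.92
  = 35.1860 + 21.03840
  = 56.2244
  ≈ 56.224
T̂ − X = 56.224 − 48.2 = 8.024 → 8.02

8.02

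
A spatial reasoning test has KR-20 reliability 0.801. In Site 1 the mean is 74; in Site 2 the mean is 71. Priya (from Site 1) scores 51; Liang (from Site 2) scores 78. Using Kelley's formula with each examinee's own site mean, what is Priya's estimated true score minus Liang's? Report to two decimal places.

T̂_Priya = 0.801(51) + 0.199(74) = 55.5770
T̂_Liang = 0.801(78) + 0.199(71) = 76.6070
Difference = 55.5770 − 76.6070 = -21.0300

-21.03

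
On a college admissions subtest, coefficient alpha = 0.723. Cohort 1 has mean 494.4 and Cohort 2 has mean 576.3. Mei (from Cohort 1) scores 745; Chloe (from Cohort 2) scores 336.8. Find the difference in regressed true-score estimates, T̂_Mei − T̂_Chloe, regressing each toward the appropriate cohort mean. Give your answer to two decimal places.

272.44

T̂_Mei = 0.723(745) + 0.277(494.4) = 675.5838
T̂_Chloe = 0.723(336.8) + 0.277(576.3) = 403.1415
Difference = 675.5838 − 403.1415 = 272.4423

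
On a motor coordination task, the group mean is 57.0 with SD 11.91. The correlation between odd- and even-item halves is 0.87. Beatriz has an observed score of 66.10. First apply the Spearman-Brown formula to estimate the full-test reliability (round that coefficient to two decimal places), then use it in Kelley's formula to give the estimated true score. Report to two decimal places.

Spearman-Brown: ρ = 2r/(1 + r) = 2(0.87)/(1 + 0.87) = 1.740/1.87 = 0.9305 → 0.93
Kelley's formula gives T̂ = 0.93·66.10 + 0.07·57.0 = 61.4730 + 3.990 = 65.463.

65.46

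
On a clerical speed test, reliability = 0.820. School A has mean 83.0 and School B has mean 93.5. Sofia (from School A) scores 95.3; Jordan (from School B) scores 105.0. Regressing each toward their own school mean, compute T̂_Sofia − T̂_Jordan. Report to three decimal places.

T̂_Sofia = 0.820(95.3) + 0.180(83.0) = 93.08600
T̂_Jordan = 0.820(105.0) + 0.180(93.5) = 102.93000
Difference = 93.08600 − 102.93000 = -9.84400

-9.844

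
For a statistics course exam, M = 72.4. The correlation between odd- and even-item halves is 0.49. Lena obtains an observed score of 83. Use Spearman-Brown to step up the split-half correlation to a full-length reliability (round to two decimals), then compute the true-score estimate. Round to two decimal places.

Spearman-Brown: ρ = 2r/(1 + r) = 2(0.49)/(1 + 0.49) = 0.980/1.49 = 0.6577 → 0.66
T̂ = ρX + (1 − ρ)μ
  = 0.66 × 83 + 0.34 × 72.4
  = 54.78 + 24.616
  = 79.396
  ≈ 79.40

79.40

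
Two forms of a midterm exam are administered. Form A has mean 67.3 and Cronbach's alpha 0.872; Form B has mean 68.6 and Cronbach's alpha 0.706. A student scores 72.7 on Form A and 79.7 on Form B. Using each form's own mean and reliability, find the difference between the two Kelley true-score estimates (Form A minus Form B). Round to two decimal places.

T̂_A = 0.872(72.7) + 0.128(67.3) = 72.0088
T̂_B = 0.706(79.7) + 0.294(68.6) = 76.4366
T̂_A − T̂_B = -4.4278

-4.43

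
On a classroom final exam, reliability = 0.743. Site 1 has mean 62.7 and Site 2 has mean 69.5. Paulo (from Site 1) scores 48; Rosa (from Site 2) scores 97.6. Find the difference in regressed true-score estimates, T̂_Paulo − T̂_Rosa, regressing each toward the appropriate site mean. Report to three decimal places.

-38.600

T̂_Paulo = 0.743(48) + 0.257(62.7) = 51.77790
T̂_Rosa = 0.743(97.6) + 0.257(69.5) = 90.37830
Difference = 51.77790 − 90.37830 = -38.60040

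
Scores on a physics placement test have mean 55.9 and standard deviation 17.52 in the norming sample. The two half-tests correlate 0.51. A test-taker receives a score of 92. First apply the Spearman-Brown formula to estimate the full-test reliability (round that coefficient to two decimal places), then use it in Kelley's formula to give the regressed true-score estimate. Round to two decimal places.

Spearman-Brown: ρ = 2r/(1 + r) = 2(0.51)/(1 + 0.51) = 1.020/1.51 = 0.6755 → 0.68
T̂ = 0.68(92) + 0.32(55.9) = 62.56 + 17.888 = 80.448 → 80.45

80.45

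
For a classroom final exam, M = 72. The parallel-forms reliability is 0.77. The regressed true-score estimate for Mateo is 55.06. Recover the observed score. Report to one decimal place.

50.0

T̂ = ρX + (1 − ρ)μ  ⇒  X = (T̂ − (1 − ρ)μ) / ρ
X = (55.06 − 0.23 × 72) / 0.77 = (55.06 − 16.56) / 0.77 = 38.50 / 0.77 = 50.000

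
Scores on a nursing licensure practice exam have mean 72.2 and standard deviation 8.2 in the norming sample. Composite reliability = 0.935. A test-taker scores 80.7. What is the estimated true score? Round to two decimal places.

T̂ = 0.935(80.7) + 0.065(72.2) = 75.4545 + 4.6930 = 80.148 → 80.15

80.15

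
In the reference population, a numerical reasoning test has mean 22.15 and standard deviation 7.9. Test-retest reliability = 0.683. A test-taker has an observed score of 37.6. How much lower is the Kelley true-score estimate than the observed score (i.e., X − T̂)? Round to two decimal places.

4.90

Regress the observed score toward the mean by the unreliability: T̂ = 0.683·37.6 + 0.317·22.15 = 25.6808 + 7.02155 = 32.7024.
X − T̂ = 37.6 − 32.702 = 4.898 → 4.90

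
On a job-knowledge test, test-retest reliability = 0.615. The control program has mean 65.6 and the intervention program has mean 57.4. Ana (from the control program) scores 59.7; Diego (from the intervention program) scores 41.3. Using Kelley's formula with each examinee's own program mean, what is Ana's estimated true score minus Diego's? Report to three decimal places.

14.473

T̂_Ana = 0.615(59.7) + 0.385(65.6) = 61.97150
T̂_Diego = 0.615(41.3) + 0.385(57.4) = 47.49850
Difference = 61.97150 − 47.49850 = 14.47300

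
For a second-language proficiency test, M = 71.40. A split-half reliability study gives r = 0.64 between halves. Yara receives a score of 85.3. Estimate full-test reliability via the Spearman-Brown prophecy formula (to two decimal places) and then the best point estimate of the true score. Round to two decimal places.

82.24

Spearman-Brown: ρ = 2r/(1 + r) = 2(0.64)/(1 + 0.64) = 1.280/1.64 = 0.7805 → 0.78
T̂ = ρX + (1 − ρ)μ
  = 0.78 × 85.3 + 0.22 × 71.40
  = 66.534 + 15.7080
  = 82.242
  ≈ 82.24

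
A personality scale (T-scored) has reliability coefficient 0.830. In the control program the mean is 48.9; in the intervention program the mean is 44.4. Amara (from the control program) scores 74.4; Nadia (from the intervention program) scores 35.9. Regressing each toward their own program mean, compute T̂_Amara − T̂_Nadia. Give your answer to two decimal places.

32.72

T̂_Amara = 0.830(74.4) + 0.170(48.9) = 70.0650
T̂_Nadia = 0.830(35.9) + 0.170(44.4) = 37.3450
Difference = 70.0650 − 37.3450 = 32.7200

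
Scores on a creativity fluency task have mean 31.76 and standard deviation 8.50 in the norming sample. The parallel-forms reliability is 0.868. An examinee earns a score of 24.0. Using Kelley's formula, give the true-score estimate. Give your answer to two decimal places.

Regress the observed score toward the mean by the unreliability: T̂ = 0.868·24.0 + 0.132·31.76 = 20.8320 + 4.19232 = 25.024.

25.02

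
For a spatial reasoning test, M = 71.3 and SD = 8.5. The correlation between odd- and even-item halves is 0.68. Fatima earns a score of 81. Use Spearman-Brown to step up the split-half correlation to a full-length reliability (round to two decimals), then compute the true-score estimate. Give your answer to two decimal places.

Spearman-Brown: ρ = 2r/(1 + r) = 2(0.68)/(1 + 0.68) = 1.360/1.68 = 0.8095 → 0.81
T̂ = ρX + (1 − ρ)μ
  = 0.81 × 81 + 0.19 × 71.3
  = 65.61 + 13.547
  = 79.157
  ≈ 79.16

79.16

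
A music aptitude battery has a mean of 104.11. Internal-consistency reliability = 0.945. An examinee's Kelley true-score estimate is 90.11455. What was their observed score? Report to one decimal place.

T̂ = ρX + (1 − ρ)μ  ⇒  X = (T̂ − (1 − ρ)μ) / ρ
X = (90.11455 − 0.055 × 104.11) / 0.945 = (90.11455 − 5.72605) / 0.945 = 84.38850 / 0.945 = 89.300

89.3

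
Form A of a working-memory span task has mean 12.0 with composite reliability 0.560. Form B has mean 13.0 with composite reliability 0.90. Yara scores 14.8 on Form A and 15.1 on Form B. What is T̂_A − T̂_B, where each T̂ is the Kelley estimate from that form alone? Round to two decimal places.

T̂_A = 0.560(14.8) + 0.440(12.0) = 13.5680
T̂_B = 0.90(15.1) + 0.10(13.0) = 14.8900
T̂_A − T̂_B = -1.3220

-1.32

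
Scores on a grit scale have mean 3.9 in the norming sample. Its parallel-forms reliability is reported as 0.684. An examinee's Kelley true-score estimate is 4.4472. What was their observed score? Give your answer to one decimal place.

4.7

T̂ = ρX + (1 − ρ)μ  ⇒  X = (T̂ − (1 − ρ)μ) / ρ
X = (4.4472 − 0.316 × 3.9) / 0.684 = (4.4472 − 1.2324) / 0.684 = 3.2148 / 0.684 = 4.700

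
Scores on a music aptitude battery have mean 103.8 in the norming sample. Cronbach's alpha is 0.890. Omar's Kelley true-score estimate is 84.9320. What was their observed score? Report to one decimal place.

82.6

T̂ = ρX + (1 − ρ)μ  ⇒  X = (T̂ − (1 − ρ)μ) / ρ
X = (84.9320 − 0.110 × 103.8) / 0.890 = (84.9320 − 11.4180) / 0.890 = 73.5140 / 0.890 = 82.600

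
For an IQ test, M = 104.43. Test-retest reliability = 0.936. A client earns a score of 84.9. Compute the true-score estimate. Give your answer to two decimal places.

Weight the observed score by reliability and the mean by (1 − reliability): T̂ = 0.936·84.9 + 0.064·104.43 = 79.4664 + 6.68352 = 86.150.

86.15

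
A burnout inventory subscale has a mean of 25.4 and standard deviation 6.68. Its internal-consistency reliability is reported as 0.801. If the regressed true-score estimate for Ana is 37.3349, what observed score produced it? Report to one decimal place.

T̂ = ρX + (1 − ρ)μ  ⇒  X = (T̂ − (1 − ρ)μ) / ρ
X = (37.3349 − 0.199 × 25.4) / 0.801 = (37.3349 − 5.0546) / 0.801 = 32.2803 / 0.801 = 40.300

40.3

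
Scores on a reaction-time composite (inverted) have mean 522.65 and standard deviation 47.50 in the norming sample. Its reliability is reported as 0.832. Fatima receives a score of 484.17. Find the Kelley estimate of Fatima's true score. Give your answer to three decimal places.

Kelley's formula gives T̂ = 0.832·484.17 + 0.168·522.65 = 402.82944 + 87.80520 = 490.6346.

490.635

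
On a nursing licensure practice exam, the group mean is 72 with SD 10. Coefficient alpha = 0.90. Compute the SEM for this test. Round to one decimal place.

SEM = SD · √(1 − ρ) = 10 × √0.10 = 10 × 0.3162 = 3.162

3.2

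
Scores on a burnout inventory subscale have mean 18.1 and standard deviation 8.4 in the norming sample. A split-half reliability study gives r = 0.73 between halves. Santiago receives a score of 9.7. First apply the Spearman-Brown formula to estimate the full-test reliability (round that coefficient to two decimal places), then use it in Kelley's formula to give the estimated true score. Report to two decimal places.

Spearman-Brown: ρ = 2r/(1 + r) = 2(0.73)/(1 + 0.73) = 1.460/1.73 = 0.8439 → 0.84
T̂ = ρX + (1 − ρ)μ
  = 0.84 × 9.7 + 0.16 × 18.1
  = 8.148 + 2.896
  = 11.044
  ≈ 11.04

11.04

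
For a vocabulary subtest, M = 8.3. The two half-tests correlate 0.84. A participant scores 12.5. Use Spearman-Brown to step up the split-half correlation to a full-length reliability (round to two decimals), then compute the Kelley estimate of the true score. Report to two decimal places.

Spearman-Brown: ρ = 2r/(1 + r) = 2(0.84)/(1 + 0.84) = 1.680/1.84 = 0.9130 → 0.91
T̂ = ρX + (1 − ρ)μ
  = 0.91 × 12.5 + 0.09 × 8.3
  = 11.375 + 0.747
  = 12.122
  ≈ 12.12

12.12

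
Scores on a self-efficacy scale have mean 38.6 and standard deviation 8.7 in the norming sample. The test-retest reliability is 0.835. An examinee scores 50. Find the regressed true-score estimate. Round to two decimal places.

48.12

Weight the observed score by reliability and the mean by (1 − reliability): T̂ = 0.835·50 + 0.165·38.6 = 41.750 + 6.3690 = 48.119.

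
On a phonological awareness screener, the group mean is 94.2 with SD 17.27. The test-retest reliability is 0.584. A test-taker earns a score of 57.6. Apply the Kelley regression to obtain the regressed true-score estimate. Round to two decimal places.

Kelley's formula gives T̂ = 0.584·57.6 + 0.416·94.2 = 33.6384 + 39.1872 = 72.826.

72.83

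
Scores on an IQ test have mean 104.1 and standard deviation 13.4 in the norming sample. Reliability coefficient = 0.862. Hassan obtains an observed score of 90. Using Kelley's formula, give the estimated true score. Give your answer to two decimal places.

T̂ = 0.862(90) + 0.138(104.1) = 77.580 + 14.3658 = 91.946 → 91.95

91.95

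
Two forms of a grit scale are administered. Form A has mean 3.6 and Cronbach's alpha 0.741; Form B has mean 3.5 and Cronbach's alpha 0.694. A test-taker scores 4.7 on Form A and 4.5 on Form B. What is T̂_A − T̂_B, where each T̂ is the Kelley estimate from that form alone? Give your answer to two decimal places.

0.22

T̂_A = 0.741(4.7) + 0.259(3.6) = 4.4151
T̂_B = 0.694(4.5) + 0.306(3.5) = 4.1940
T̂_A − T̂_B = 0.2211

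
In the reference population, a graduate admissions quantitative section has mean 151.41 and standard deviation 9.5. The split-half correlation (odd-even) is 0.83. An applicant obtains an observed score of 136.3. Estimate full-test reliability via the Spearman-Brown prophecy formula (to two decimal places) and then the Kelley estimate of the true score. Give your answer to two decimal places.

137.66

Spearman-Brown: ρ = 2r/(1 + r) = 2(0.83)/(1 + 0.83) = 1.660/1.83 = 0.9071 → 0.91
Kelley's formula gives T̂ = 0.91·136.3 + 0.09·151.41 = 124.033 + 13.6269 = 137.660.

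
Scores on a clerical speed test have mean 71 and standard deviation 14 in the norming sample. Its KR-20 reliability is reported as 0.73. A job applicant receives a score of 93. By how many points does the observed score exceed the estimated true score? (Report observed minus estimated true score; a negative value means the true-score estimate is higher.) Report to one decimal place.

5.9

T̂ = ρX + (1 − ρ)μ
  = 0.73 × 93 + 0.27 × 71
  = 67.89 + 19.17
  = 87.060
  ≈ 87.06
X − T̂ = 93 − 87.06 = 5.94 → 5.9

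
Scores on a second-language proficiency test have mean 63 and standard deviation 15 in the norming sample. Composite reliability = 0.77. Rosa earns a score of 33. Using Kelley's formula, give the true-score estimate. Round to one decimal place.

Regress the observed score toward the mean by the unreliability: T̂ = 0.77·33 + 0.23·63 = 25.41 + 14.49 = 39.90.

39.9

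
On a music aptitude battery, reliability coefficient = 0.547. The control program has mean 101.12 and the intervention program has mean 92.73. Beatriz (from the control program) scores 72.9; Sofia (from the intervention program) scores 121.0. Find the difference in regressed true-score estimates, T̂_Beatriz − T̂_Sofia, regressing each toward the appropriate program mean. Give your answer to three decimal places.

T̂_Beatriz = 0.547(72.9) + 0.453(101.12) = 85.68366
T̂_Sofia = 0.547(121.0) + 0.453(92.73) = 108.19369
Difference = 85.68366 − 108.19369 = -22.51003

-22.510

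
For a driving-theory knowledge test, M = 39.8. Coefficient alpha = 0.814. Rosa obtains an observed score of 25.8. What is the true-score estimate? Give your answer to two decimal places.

28.40

T̂ = ρX + (1 − ρ)μ
  = 0.814 × 25.8 + 0.186 × 39.8
  = 21.0012 + 7.4028
  = 28.404
  ≈ 28.40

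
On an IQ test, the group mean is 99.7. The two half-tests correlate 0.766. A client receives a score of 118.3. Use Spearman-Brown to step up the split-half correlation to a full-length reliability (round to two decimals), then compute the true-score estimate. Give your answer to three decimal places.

Spearman-Brown: ρ = 2r/(1 + r) = 2(0.766)/(1 + 0.766) = 1.5320/1.766 = 0.8675 → 0.87
T̂ = ρX + (1 − ρ)μ
  = 0.87 × 118.3 + 0.13 × 99.7
  = 102.921 + 12.961
  = 115.8820
  ≈ 115.882

115.882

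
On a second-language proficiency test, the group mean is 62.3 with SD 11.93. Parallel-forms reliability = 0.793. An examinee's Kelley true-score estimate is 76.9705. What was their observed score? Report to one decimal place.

T̂ = ρX + (1 − ρ)μ  ⇒  X = (T̂ − (1 − ρ)μ) / ρ
X = (76.9705 − 0.207 × 62.3) / 0.793 = (76.9705 − 12.8961) / 0.793 = 64.0744 / 0.793 = 80.800

80.8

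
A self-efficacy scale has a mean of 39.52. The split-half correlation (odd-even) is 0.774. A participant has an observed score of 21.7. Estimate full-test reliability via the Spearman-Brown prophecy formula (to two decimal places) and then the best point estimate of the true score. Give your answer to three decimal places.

24.017

Spearman-Brown: ρ = 2r/(1 + r) = 2(0.774)/(1 + 0.774) = 1.5480/1.774 = 0.8726 → 0.87
T̂ = 0.87(21.7) + 0.13(39.52) = 18.879 + 5.1376 = 24.0166 → 24.017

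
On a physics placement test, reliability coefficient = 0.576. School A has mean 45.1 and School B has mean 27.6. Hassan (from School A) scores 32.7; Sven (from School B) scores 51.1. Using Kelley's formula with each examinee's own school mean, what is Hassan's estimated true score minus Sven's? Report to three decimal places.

-3.178

T̂_Hassan = 0.576(32.7) + 0.424(45.1) = 37.95760
T̂_Sven = 0.576(51.1) + 0.424(27.6) = 41.13600
Difference = 37.95760 − 41.13600 = -3.17840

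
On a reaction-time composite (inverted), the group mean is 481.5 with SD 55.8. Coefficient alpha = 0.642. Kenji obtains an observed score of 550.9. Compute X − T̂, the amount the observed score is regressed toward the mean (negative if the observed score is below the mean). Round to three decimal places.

24.845

Regress the observed score toward the mean by the unreliability: T̂ = 0.642·550.9 + 0.358·481.5 = 353.6778 + 172.3770 = 526.05480.
X − T̂ = 550.9 − 526.0548 = 24.8452 → 24.845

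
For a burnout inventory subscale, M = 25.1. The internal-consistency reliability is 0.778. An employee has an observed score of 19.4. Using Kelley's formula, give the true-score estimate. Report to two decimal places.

20.67

T̂ = 0.778(19.4) + 0.222(25.1) = 15.0932 + 5.5722 = 20.665 → 20.67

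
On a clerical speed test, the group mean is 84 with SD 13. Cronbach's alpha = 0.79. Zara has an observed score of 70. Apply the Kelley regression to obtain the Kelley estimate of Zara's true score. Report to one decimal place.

Weight the observed score by reliability and the mean by (1 − reliability): T̂ = 0.79·70 + 0.21·84 = 55.30 + 17.64 = 72.94.

72.9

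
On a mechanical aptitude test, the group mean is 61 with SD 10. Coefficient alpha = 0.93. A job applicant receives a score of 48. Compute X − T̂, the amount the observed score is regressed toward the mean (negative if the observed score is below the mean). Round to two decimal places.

T̂ = 0.93(48) + 0.07(61) = 44.64 + 4.27 = 48.9100 → 48.910
X − T̂ = 48 − 48.910 = -0.910 → -0.91

-0.91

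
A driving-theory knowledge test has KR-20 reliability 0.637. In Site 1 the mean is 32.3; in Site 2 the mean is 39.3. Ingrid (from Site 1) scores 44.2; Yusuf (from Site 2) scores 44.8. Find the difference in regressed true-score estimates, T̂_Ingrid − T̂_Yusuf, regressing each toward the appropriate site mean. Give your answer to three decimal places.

T̂_Ingrid = 0.637(44.2) + 0.363(32.3) = 39.88030
T̂_Yusuf = 0.637(44.8) + 0.363(39.3) = 42.80350
Difference = 39.88030 − 42.80350 = -2.92320

-2.923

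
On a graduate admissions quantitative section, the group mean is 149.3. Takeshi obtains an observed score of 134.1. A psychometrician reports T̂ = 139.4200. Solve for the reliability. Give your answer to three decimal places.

T̂ = ρX + (1 − ρ)μ  ⇒  T̂ − μ = ρ(X − μ)
ρ = (T̂ − μ)/(X − μ) = (139.4200 − 149.3) / (134.1 − 149.3) = -9.8800 / -15.2 = 0.65000

0.650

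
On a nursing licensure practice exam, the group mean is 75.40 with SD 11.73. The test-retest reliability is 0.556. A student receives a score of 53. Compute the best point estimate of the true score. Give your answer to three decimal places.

T̂ = ρX + (1 − ρ)μ
  = 0.556 × 53 + 0.444 × 75.40
  = 29.468 + 33.47760
  = 62.9456
  ≈ 62.946

62.946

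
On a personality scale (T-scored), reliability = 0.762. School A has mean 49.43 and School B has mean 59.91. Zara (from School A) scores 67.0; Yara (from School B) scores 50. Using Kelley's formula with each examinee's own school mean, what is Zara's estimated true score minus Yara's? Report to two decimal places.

T̂_Zara = 0.762(67.0) + 0.238(49.43) = 62.8183
T̂_Yara = 0.762(50) + 0.238(59.91) = 52.3586
Difference = 62.8183 − 52.3586 = 10.4598

10.46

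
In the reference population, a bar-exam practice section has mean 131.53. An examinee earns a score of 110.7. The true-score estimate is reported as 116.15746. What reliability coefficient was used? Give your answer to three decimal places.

T̂ = ρX + (1 − ρ)μ  ⇒  T̂ − μ = ρ(X − μ)
ρ = (T̂ − μ)/(X − μ) = (116.15746 − 131.53) / (110.7 − 131.53) = -15.37254 / -20.83 = 0.73800

0.738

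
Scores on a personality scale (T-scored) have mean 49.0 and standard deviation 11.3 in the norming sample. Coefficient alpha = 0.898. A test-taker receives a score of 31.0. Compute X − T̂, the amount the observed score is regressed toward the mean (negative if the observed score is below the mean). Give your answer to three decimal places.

T̂ = 0.898(31.0) + 0.102(49.0) = 27.8380 + 4.9980 = 32.83600 → 32.8360
X − T̂ = 31.0 − 32.8360 = -1.8360 → -1.836

-1.836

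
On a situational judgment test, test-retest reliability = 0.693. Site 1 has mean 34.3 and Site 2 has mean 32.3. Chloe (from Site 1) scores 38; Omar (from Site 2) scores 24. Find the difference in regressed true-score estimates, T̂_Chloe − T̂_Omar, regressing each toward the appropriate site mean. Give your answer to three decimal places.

10.316

T̂_Chloe = 0.693(38) + 0.307(34.3) = 36.86410
T̂_Omar = 0.693(24) + 0.307(32.3) = 26.54810
Difference = 36.86410 − 26.54810 = 10.31600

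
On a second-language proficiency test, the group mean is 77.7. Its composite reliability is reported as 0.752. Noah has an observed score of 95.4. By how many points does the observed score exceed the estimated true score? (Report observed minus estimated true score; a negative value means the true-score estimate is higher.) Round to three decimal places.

4.390

T̂ = ρX + (1 − ρ)μ
  = 0.752 × 95.4 + 0.248 × 77.7
  = 71.7408 + 19.2696
  = 91.01040
  ≈ 91.0104
X − T̂ = 95.4 − 91.0104 = 4.3896 → 4.390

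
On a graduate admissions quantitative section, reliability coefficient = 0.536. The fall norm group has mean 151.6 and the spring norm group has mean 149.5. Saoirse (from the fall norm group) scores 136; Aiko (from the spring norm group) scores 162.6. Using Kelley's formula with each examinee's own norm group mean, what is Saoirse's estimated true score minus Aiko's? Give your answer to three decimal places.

T̂_Saoirse = 0.536(136) + 0.464(151.6) = 143.23840
T̂_Aiko = 0.536(162.6) + 0.464(149.5) = 156.52160
Difference = 143.23840 − 156.52160 = -13.28320

-13.283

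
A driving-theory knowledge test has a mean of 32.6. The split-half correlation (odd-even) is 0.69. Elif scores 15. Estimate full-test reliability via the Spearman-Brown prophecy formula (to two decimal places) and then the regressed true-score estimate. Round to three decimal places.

18.168

Spearman-Brown: ρ = 2r/(1 + r) = 2(0.69)/(1 + 0.69) = 1.380/1.69 = 0.8166 → 0.82
Weight the observed score by reliability and the mean by (1 − reliability): T̂ = 0.82·15 + 0.18·32.6 = 12.30 + 5.868 = 18.1680.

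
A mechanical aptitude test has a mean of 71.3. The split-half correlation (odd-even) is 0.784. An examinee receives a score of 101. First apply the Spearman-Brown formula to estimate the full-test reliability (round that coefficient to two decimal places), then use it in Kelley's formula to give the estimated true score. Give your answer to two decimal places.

Spearman-Brown: ρ = 2r/(1 + r) = 2(0.784)/(1 + 0.784) = 1.5680/1.784 = 0.8789 → 0.88
T̂ = ρX + (1 − ρ)μ
  = 0.88 × 101 + 0.12 × 71.3
  = 88.88 + 8.556
  = 97.436
  ≈ 97.44

97.44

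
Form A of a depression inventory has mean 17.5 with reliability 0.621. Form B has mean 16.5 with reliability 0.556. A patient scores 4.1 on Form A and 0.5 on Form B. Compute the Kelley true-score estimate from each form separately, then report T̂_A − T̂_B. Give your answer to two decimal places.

T̂_A = 0.621(4.1) + 0.379(17.5) = 9.1786
T̂_B = 0.556(0.5) + 0.444(16.5) = 7.6040
T̂_A − T̂_B = 1.5746

1.57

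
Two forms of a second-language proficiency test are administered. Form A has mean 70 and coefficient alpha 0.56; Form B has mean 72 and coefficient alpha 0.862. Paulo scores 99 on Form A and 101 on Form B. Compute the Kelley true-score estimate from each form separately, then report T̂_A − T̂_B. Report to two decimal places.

-10.76

T̂_A = 0.56(99) + 0.44(70) = 86.2400
T̂_B = 0.862(101) + 0.138(72) = 96.9980
T̂_A − T̂_B = -10.7580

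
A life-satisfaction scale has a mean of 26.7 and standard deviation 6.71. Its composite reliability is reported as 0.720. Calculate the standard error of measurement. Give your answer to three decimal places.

SEM = SD · √(1 − ρ) = 6.71 × √0.280 = 6.71 × 0.5292 = 3.5506

3.551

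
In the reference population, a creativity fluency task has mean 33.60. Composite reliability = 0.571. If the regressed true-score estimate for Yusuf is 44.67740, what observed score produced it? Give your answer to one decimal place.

T̂ = ρX + (1 − ρ)μ  ⇒  X = (T̂ − (1 − ρ)μ) / ρ
X = (44.67740 − 0.429 × 33.60) / 0.571 = (44.67740 − 14.41440) / 0.571 = 30.26300 / 0.571 = 53.000

53.0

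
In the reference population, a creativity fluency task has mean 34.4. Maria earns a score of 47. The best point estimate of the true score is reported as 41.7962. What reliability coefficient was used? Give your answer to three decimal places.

T̂ = ρX + (1 − ρ)μ  ⇒  T̂ − μ = ρ(X − μ)
ρ = (T̂ − μ)/(X − μ) = (41.7962 − 34.4) / (47 − 34.4) = 7.3962 / 12.6 = 0.58700

0.587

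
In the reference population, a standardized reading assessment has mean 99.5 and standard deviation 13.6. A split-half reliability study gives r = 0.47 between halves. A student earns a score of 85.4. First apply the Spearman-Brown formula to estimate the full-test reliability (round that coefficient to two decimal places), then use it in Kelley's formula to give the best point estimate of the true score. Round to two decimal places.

Spearman-Brown: ρ = 2r/(1 + r) = 2(0.47)/(1 + 0.47) = 0.940/1.47 = 0.6395 → 0.64
T̂ = 0.64(85.4) + 0.36(99.5) = 54.656 + 35.820 = 90.476 → 90.48

90.48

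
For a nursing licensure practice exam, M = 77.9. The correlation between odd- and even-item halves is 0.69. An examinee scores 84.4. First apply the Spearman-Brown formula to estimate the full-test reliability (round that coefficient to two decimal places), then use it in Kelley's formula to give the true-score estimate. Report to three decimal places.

83.230

Spearman-Brown: ρ = 2r/(1 + r) = 2(0.69)/(1 + 0.69) = 1.380/1.69 = 0.8166 → 0.82
T̂ = 0.82(84.4) + 0.18(77.9) = 69.208 + 14.022 = 83.2300 → 83.230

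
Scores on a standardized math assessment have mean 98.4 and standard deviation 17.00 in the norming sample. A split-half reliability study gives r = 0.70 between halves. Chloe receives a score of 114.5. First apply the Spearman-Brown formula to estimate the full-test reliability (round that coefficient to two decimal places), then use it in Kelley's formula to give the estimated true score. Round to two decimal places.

Spearman-Brown: ρ = 2r/(1 + r) = 2(0.70)/(1 + 0.70) = 1.400/1.70 = 0.8235 → 0.82
Weight the observed score by reliability and the mean by (1 − reliability): T̂ = 0.82·114.5 + 0.18·98.4 = 93.890 + 17.712 = 111.602.

111.60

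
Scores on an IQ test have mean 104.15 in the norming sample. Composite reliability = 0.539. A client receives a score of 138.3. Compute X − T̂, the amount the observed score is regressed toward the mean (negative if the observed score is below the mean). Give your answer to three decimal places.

15.743

T̂ = 0.539(138.3) + 0.461(104.15) = 74.5437 + 48.01315 = 122.55685 → 122.5569
X − T̂ = 138.3 − 122.5569 = 15.7431 → 15.743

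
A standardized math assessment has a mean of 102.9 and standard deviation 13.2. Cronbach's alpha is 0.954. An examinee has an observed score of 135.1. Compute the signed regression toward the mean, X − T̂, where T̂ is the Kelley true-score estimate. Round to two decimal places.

1.48

Regress the observed score toward the mean by the unreliability: T̂ = 0.954·135.1 + 0.046·102.9 = 128.8854 + 4.7334 = 133.6188.
X − T̂ = 135.1 − 133.619 = 1.481 → 1.48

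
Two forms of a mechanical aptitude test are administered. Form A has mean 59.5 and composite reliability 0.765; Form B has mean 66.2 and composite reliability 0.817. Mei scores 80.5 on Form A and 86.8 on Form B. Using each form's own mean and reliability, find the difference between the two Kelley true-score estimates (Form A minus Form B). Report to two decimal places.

-7.47

T̂_A = 0.765(80.5) + 0.235(59.5) = 75.5650
T̂_B = 0.817(86.8) + 0.183(66.2) = 83.0302
T̂_A − T̂_B = -7.4652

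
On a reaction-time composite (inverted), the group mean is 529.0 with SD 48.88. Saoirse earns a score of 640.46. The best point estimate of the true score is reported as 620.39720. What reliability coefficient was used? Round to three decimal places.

0.820

T̂ = ρX + (1 − ρ)μ  ⇒  T̂ − μ = ρ(X − μ)
ρ = (T̂ − μ)/(X − μ) = (620.39720 − 529.0) / (640.46 − 529.0) = 91.39720 / 111.46 = 0.82000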